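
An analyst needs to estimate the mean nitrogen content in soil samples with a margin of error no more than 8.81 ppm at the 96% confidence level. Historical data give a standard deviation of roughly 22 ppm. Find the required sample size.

For a mean, the margin of error is E = z·σ/√n, so n = (zσ/E)².
At 96% confidence, z = 2.054.
n = (2.054 × 22 / 8.81)² = 26.31
Round up: n = 27.

n = 27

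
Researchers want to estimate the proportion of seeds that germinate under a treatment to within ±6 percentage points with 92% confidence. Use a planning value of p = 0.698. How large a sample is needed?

180

For a proportion with margin E = 0.06 at 92% confidence, z = 1.751.
n = p̂(1−p̂)(z/E)² = 0.698 × 0.302 × (1.751/0.06)² = 179.53
Round up: n = 180.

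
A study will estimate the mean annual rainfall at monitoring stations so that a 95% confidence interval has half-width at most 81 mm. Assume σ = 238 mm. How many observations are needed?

34

For a mean, the margin of error is E = z·σ/√n, so n = (zσ/E)².
At 95% confidence, z = 1.960.
n = (1.960 × 238 / 81)² = 33.17
Round up: n = 34.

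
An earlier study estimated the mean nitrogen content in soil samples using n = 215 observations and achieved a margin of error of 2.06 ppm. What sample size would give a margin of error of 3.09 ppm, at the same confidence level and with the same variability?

96

Margin of error scales as 1/√n, so n₂ = n₁·(E₁/E₂)².
n₂ = 215 × (2.06/3.09)² = 215 × 0.4444 = 95.55
Round up: n₂ = 96.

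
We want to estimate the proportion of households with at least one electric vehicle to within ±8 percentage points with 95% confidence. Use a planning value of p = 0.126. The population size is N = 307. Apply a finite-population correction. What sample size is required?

For a proportion with margin E = 0.08 at 95% confidence, z = 1.960.
n = p̂(1−p̂)(z/E)² = 0.126 × 0.874 × (1.960/0.08)² = 66.10 — call this n₀.
Finite-population correction with N = 307: n = n₀ / (1 + (n₀−1)/N) = 66.10 / 1.212 = 54.54
Round up: n = 55.

55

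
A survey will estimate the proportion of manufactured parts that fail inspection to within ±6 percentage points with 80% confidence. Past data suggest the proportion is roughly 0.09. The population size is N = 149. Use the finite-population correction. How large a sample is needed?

For a proportion with margin E = 0.06 at 80% confidence, z = 1.282.
n = p̂(1−p̂)(z/E)² = 0.09 × 0.91 × (1.282/0.06)² = 37.39 — call this n₀.
Finite-population correction with N = 149: n = n₀ / (1 + (n₀−1)/N) = 37.39 / 1.244 = 30.06
Round up: n = 31.

31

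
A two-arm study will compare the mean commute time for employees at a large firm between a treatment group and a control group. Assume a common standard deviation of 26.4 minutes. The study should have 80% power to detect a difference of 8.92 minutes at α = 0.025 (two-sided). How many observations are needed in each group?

For two equal groups, n per group = 2·((z_{α/2} + z_β)·σ/δ)².
z_{α/2} = 2.241; z_β = 0.842 (power 80%).
n = 2 × (3.083 × 26.4 / 8.92)² = 2 × 83.26 = 166.52
Round up: n = 167 per group.

167 per group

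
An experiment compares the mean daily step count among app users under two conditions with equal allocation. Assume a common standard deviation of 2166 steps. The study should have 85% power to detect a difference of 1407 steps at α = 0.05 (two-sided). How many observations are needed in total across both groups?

For two equal groups, n per group = 2·((z_{α/2} + z_β)·σ/δ)².
z_{α/2} = 1.960; z_β = 1.036 (power 85%).
n = 2 × (2.996 × 2166 / 1407)² = 2 × 21.27 = 42.54
Round up: n = 43 per group.
Total across both groups: 2 × 43 = 86.

86 total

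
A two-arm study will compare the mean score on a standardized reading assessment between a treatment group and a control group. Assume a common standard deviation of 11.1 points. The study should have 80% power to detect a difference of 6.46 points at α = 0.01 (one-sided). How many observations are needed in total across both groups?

For two equal groups, n per group = 2·((z_α + z_β)·σ/δ)².
z_α = 2.326; z_β = 0.842 (power 80%).
n = 2 × (3.168 × 11.1 / 6.46)² = 2 × 29.63 = 59.26
Round up: n = 60 per group.
Total across both groups: 2 × 60 = 120.

120 total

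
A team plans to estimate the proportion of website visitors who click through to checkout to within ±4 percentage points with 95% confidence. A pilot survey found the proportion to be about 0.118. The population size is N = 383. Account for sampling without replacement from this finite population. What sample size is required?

152

For a proportion with margin E = 0.04 at 95% confidence, z = 1.960.
n = p̂(1−p̂)(z/E)² = 0.118 × 0.882 × (1.960/0.04)² = 249.89 — call this n₀.
Finite-population correction with N = 383: n = n₀ / (1 + (n₀−1)/N) = 249.89 / 1.65 = 151.45
Round up: n = 152.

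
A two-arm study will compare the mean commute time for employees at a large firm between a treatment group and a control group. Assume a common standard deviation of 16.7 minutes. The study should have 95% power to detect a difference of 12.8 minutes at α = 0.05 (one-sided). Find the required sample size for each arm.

For two equal groups, n per group = 2·((z_α + z_β)·σ/δ)².
z_α = 1.645; z_β = 1.645 (power 95%).
n = 2 × (3.290 × 16.7 / 12.8)² = 2 × 18.42 = 36.84
Round up: n = 37 per group.

37 per group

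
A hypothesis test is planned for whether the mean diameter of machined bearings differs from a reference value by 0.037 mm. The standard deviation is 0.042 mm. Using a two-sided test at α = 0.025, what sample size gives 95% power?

For a one-sample z-test, n = ((z_{α/2} + z_β)·σ/δ)².
z_{α/2} = 2.241 (two-sided α = 0.025); z_β = 1.645 (power 95% → β = 0.05).
n = (3.886 × 0.042 / 0.037)² = 19.46
Round up: n = 20.

20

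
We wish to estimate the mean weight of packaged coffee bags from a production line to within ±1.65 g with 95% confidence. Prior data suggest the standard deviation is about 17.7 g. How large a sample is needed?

443

For a mean, the margin of error is E = z·σ/√n, so n = (zσ/E)².
At 95% confidence, z = 1.960.
n = (1.960 × 17.7 / 1.65)² = 442.07
Round up: n = 443.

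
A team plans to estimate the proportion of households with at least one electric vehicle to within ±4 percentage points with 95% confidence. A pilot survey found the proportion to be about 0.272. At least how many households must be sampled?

n = 476

For a proportion with margin E = 0.04 at 95% confidence, z = 1.960.
n = p̂(1−p̂)(z/E)² = 0.272 × 0.728 × (1.960/0.04)² = 475.44
Round up: n = 476.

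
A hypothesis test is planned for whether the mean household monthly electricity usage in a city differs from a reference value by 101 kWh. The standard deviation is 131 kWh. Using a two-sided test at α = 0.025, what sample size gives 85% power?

For a one-sample z-test, n = ((z_{α/2} + z_β)·σ/δ)².
z_{α/2} = 2.241 (two-sided α = 0.025); z_β = 1.036 (power 85% → β = 0.15).
n = (3.277 × 131 / 101)² = 18.07
Round up: n = 19.

19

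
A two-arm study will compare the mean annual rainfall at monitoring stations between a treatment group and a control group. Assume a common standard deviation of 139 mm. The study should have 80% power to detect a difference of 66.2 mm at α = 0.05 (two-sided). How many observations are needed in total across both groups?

For two equal groups, n per group = 2·((z_{α/2} + z_β)·σ/δ)².
z_{α/2} = 1.960; z_β = 0.842 (power 80%).
n = 2 × (2.802 × 139 / 66.2)² = 2 × 34.61 = 69.22
Round up: n = 70 per group.
Total across both groups: 2 × 70 = 140.

140 total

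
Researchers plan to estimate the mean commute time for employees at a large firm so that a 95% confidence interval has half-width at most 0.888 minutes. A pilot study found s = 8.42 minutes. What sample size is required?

n = 346

For a mean, the margin of error is E = z·σ/√n, so n = (zσ/E)².
At 95% confidence, z = 1.960.
n = (1.960 × 8.42 / 0.888)² = 345.39
Round up: n = 346.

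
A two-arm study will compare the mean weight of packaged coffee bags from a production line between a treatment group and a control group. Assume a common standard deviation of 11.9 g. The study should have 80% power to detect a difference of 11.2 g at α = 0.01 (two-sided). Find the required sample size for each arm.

For two equal groups, n per group = 2·((z_{α/2} + z_β)·σ/δ)².
z_{α/2} = 2.576; z_β = 0.842 (power 80%).
n = 2 × (3.418 × 11.9 / 11.2)² = 2 × 13.19 = 26.38
Round up: n = 27 per group.

27 per group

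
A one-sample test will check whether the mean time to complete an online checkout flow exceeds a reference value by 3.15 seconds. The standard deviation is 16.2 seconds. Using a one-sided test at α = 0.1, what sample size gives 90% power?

n = 174

For a one-sample z-test, n = ((z_α + z_β)·σ/δ)².
z_α = 1.282 (one-sided α = 0.1); z_β = 1.282 (power 90% → β = 0.1).
n = (2.564 × 16.2 / 3.15)² = 173.88
Round up: n = 174.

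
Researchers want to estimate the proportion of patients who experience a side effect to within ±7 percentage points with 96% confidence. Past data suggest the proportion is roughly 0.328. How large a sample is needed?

n = 190

For a proportion with margin E = 0.07 at 96% confidence, z = 2.054.
n = p̂(1−p̂)(z/E)² = 0.328 × 0.672 × (2.054/0.07)² = 189.78
Round up: n = 190.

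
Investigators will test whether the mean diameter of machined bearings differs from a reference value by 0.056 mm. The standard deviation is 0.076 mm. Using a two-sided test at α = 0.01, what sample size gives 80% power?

22

For a one-sample z-test, n = ((z_{α/2} + z_β)·σ/δ)².
z_{α/2} = 2.576 (two-sided α = 0.01); z_β = 0.842 (power 80% → β = 0.2).
n = (3.418 × 0.076 / 0.056)² = 21.52
Round up: n = 22.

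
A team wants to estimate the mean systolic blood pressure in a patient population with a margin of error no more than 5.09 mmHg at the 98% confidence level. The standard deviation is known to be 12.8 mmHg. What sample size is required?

For a mean, the margin of error is E = z·σ/√n, so n = (zσ/E)².
At 98% confidence, z = 2.326.
n = (2.326 × 12.8 / 5.09)² = 34.21
Round up: n = 35.

35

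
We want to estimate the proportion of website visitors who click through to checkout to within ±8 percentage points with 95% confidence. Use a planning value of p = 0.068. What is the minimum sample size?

For a proportion with margin E = 0.08 at 95% confidence, z = 1.960.
n = p̂(1−p̂)(z/E)² = 0.068 × 0.932 × (1.960/0.08)² = 38.04
Round up: n = 39.

39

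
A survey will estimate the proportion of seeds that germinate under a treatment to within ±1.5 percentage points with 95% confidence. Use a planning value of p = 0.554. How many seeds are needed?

For a proportion with margin E = 0.015 at 95% confidence, z = 1.960.
n = p̂(1−p̂)(z/E)² = 0.554 × 0.446 × (1.960/0.015)² = 4218.66
Round up: n = 4219.

n = 4219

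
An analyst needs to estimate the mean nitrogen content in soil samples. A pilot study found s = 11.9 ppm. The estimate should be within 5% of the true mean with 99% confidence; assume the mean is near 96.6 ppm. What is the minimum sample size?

41

For a mean, the margin of error is E = z·σ/√n, so n = (zσ/E)².
At 99% confidence, z = 2.576.
E = 5% of 96.6 = 4.83 ppm.
n = (2.576 × 11.9 / 4.83)² = 40.28
Round up: n = 41.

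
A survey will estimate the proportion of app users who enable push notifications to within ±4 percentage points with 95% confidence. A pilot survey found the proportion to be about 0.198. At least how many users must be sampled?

For a proportion with margin E = 0.04 at 95% confidence, z = 1.960.
n = p̂(1−p̂)(z/E)² = 0.198 × 0.802 × (1.960/0.04)² = 381.27
Round up: n = 382.

n = 382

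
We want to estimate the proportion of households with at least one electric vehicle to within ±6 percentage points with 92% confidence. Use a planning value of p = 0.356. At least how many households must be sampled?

196

For a proportion with margin E = 0.06 at 92% confidence, z = 1.751.
n = p̂(1−p̂)(z/E)² = 0.356 × 0.644 × (1.751/0.06)² = 195.26
Round up: n = 196.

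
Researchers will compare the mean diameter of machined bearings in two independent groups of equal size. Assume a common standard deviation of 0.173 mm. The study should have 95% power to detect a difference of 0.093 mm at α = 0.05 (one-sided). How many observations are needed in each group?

75 per group

For two equal groups, n per group = 2·((z_α + z_β)·σ/δ)².
z_α = 1.645; z_β = 1.645 (power 95%).
n = 2 × (3.290 × 0.173 / 0.093)² = 2 × 37.46 = 74.92
Round up: n = 75 per group.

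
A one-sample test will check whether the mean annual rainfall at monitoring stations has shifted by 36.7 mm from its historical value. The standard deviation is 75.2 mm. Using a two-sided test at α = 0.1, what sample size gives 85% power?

For a one-sample z-test, n = ((z_{α/2} + z_β)·σ/δ)².
z_{α/2} = 1.645 (two-sided α = 0.1); z_β = 1.036 (power 85% → β = 0.15).
n = (2.681 × 75.2 / 36.7)² = 30.18
Round up: n = 31.

31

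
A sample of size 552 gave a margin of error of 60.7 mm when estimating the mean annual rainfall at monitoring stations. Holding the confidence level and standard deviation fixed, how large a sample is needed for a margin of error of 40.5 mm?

Margin of error scales as 1/√n, so n₂ = n₁·(E₁/E₂)².
n₂ = 552 × (60.7/40.5)² = 552 × 2.246 = 1239.79
Round up: n₂ = 1240.

n = 1240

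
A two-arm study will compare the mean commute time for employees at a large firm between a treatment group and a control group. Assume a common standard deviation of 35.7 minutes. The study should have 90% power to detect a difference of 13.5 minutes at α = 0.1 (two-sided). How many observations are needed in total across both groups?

For two equal groups, n per group = 2·((z_{α/2} + z_β)·σ/δ)².
z_{α/2} = 1.645; z_β = 1.282 (power 90%).
n = 2 × (2.927 × 35.7 / 13.5)² = 2 × 59.91 = 119.82
Round up: n = 120 per group.
Total across both groups: 2 × 120 = 240.

240 total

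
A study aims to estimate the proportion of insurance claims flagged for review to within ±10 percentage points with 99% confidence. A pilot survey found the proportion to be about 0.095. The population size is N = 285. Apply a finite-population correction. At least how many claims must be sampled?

48

For a proportion with margin E = 0.1 at 99% confidence, z = 2.576.
n = p̂(1−p̂)(z/E)² = 0.095 × 0.905 × (2.576/0.1)² = 57.05 — call this n₀.
Finite-population correction with N = 285: n = n₀ / (1 + (n₀−1)/N) = 57.05 / 1.197 = 47.66
Round up: n = 48.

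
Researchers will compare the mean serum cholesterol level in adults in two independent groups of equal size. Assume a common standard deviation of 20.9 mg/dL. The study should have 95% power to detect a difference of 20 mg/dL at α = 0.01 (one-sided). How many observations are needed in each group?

35 per group

For two equal groups, n per group = 2·((z_α + z_β)·σ/δ)².
z_α = 2.326; z_β = 1.645 (power 95%).
n = 2 × (3.971 × 20.9 / 20)² = 2 × 17.22 = 34.44
Round up: n = 35 per group.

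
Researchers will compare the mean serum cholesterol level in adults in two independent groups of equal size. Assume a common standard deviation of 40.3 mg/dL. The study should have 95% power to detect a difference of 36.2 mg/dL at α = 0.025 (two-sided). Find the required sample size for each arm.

38 per group

For two equal groups, n per group = 2·((z_{α/2} + z_β)·σ/δ)².
z_{α/2} = 2.241; z_β = 1.645 (power 95%).
n = 2 × (3.886 × 40.3 / 36.2)² = 2 × 18.72 = 37.44
Round up: n = 38 per group.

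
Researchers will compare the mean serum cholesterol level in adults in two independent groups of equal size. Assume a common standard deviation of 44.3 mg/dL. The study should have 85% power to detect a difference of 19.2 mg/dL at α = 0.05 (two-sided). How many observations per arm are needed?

96 per group

For two equal groups, n per group = 2·((z_{α/2} + z_β)·σ/δ)².
z_{α/2} = 1.960; z_β = 1.036 (power 85%).
n = 2 × (2.996 × 44.3 / 19.2)² = 2 × 47.78 = 95.56
Round up: n = 96 per group.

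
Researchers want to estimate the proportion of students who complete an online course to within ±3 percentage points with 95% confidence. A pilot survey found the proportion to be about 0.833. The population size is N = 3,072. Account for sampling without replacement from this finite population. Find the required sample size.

498

For a proportion with margin E = 0.03 at 95% confidence, z = 1.960.
n = p̂(1−p̂)(z/E)² = 0.833 × 0.167 × (1.960/0.03)² = 593.79 — call this n₀.
Finite-population correction with N = 3,072: n = n₀ / (1 + (n₀−1)/N) = 593.79 / 1.193 = 497.73
Round up: n = 498.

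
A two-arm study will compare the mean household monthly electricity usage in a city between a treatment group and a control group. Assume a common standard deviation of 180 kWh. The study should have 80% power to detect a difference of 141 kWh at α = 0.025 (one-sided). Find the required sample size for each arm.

For two equal groups, n per group = 2·((z_α + z_β)·σ/δ)².
z_α = 1.960; z_β = 0.842 (power 80%).
n = 2 × (2.802 × 180 / 141)² = 2 × 12.80 = 25.60
Round up: n = 26 per group.

26 per group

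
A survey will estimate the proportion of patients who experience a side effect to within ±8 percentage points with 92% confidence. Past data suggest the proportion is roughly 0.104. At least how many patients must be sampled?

45

For a proportion with margin E = 0.08 at 92% confidence, z = 1.751.
n = p̂(1−p̂)(z/E)² = 0.104 × 0.896 × (1.751/0.08)² = 44.64
Round up: n = 45.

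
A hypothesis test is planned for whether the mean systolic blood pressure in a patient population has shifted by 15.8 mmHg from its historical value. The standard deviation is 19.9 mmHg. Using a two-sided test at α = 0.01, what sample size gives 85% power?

For a one-sample z-test, n = ((z_{α/2} + z_β)·σ/δ)².
z_{α/2} = 2.576 (two-sided α = 0.01); z_β = 1.036 (power 85% → β = 0.15).
n = (3.612 × 19.9 / 15.8)² = 20.70
Round up: n = 21.

21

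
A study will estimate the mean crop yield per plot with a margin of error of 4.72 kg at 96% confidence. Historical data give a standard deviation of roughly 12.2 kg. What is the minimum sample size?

For a mean, the margin of error is E = z·σ/√n, so n = (zσ/E)².
At 96% confidence, z = 2.054.
n = (2.054 × 12.2 / 4.72)² = 28.19
Round up: n = 29.

n = 29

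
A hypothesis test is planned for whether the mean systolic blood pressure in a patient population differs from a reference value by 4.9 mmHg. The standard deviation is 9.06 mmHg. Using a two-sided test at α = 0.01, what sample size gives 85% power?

45

For a one-sample z-test, n = ((z_{α/2} + z_β)·σ/δ)².
z_{α/2} = 2.576 (two-sided α = 0.01); z_β = 1.036 (power 85% → β = 0.15).
n = (3.612 × 9.06 / 4.9)² = 44.60
Round up: n = 45.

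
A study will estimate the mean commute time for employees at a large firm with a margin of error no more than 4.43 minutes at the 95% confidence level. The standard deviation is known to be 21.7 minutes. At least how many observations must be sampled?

n = 93

For a mean, the margin of error is E = z·σ/√n, so n = (zσ/E)².
At 95% confidence, z = 1.960.
n = (1.960 × 21.7 / 4.43)² = 92.18
Round up: n = 93.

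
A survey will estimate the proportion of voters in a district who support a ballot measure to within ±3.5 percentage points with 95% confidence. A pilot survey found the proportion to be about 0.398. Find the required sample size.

n = 752

For a proportion with margin E = 0.035 at 95% confidence, z = 1.960.
n = p̂(1−p̂)(z/E)² = 0.398 × 0.602 × (1.960/0.035)² = 751.37
Round up: n = 752.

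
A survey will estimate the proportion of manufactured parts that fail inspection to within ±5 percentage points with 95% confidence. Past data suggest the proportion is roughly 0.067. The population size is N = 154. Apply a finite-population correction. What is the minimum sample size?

For a proportion with margin E = 0.05 at 95% confidence, z = 1.960.
n = p̂(1−p̂)(z/E)² = 0.067 × 0.933 × (1.960/0.05)² = 96.06 — call this n₀.
Finite-population correction with N = 154: n = n₀ / (1 + (n₀−1)/N) = 96.06 / 1.617 = 59.41
Round up: n = 60.

60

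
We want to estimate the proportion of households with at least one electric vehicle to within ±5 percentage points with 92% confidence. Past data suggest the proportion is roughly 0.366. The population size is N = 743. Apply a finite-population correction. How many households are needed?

For a proportion with margin E = 0.05 at 92% confidence, z = 1.751.
n = p̂(1−p̂)(z/E)² = 0.366 × 0.634 × (1.751/0.05)² = 284.58 — call this n₀.
Finite-population correction with N = 743: n = n₀ / (1 + (n₀−1)/N) = 284.58 / 1.382 = 205.92
Round up: n = 206.

206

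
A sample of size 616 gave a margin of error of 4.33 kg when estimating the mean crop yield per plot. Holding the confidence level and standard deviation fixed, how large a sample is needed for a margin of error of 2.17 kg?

Margin of error scales as 1/√n, so n₂ = n₁·(E₁/E₂)².
n₂ = 616 × (4.33/2.17)² = 616 × 3.982 = 2452.91
Round up: n₂ = 2453.

n = 2453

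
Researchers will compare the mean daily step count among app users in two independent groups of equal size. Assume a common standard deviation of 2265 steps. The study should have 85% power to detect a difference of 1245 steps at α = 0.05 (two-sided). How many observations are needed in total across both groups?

For two equal groups, n per group = 2·((z_{α/2} + z_β)·σ/δ)².
z_{α/2} = 1.960; z_β = 1.036 (power 85%).
n = 2 × (2.996 × 2265 / 1245)² = 2 × 29.71 = 59.42
Round up: n = 60 per group.
Total across both groups: 2 × 60 = 120.

120 total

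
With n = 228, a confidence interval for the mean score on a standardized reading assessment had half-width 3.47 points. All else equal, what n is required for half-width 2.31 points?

Margin of error scales as 1/√n, so n₂ = n₁·(E₁/E₂)².
n₂ = 228 × (3.47/2.31)² = 228 × 2.256 = 514.37
Round up: n₂ = 515.

515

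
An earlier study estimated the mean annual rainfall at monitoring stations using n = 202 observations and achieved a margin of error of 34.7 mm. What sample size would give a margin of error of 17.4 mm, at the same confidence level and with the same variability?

804

Margin of error scales as 1/√n, so n₂ = n₁·(E₁/E₂)².
n₂ = 202 × (34.7/17.4)² = 202 × 3.977 = 803.35
Round up: n₂ = 804.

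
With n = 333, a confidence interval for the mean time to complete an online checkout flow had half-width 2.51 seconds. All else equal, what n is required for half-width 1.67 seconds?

753

Margin of error scales as 1/√n, so n₂ = n₁·(E₁/E₂)².
n₂ = 333 × (2.51/1.67)² = 333 × 2.259 = 752.25
Round up: n₂ = 753.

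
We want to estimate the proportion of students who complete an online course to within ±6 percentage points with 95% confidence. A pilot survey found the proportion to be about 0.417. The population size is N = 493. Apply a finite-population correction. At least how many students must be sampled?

For a proportion with margin E = 0.06 at 95% confidence, z = 1.960.
n = p̂(1−p̂)(z/E)² = 0.417 × 0.583 × (1.960/0.06)² = 259.43 — call this n₀.
Finite-population correction with N = 493: n = n₀ / (1 + (n₀−1)/N) = 259.43 / 1.524 = 170.23
Round up: n = 171.

171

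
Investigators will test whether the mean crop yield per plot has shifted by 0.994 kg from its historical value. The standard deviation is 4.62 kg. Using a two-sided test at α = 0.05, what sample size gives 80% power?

For a one-sample z-test, n = ((z_{α/2} + z_β)·σ/δ)².
z_{α/2} = 1.960 (two-sided α = 0.05); z_β = 0.842 (power 80% → β = 0.2).
n = (2.802 × 4.62 / 0.994)² = 169.61
Round up: n = 170.

n = 170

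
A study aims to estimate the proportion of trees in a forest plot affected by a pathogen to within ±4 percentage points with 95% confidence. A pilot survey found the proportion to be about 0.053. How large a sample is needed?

121

For a proportion with margin E = 0.04 at 95% confidence, z = 1.960.
n = p̂(1−p̂)(z/E)² = 0.053 × 0.947 × (1.960/0.04)² = 120.51
Round up: n = 121.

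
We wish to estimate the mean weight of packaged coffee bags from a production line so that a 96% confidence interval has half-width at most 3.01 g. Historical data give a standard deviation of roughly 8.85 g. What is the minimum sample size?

For a mean, the margin of error is E = z·σ/√n, so n = (zσ/E)².
At 96% confidence, z = 2.054.
n = (2.054 × 8.85 / 3.01)² = 36.47
Round up: n = 37.

37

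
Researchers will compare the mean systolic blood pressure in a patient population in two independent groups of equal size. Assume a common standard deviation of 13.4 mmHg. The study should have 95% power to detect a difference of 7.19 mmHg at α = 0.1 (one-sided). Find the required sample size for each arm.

For two equal groups, n per group = 2·((z_α + z_β)·σ/δ)².
z_α = 1.282; z_β = 1.645 (power 95%).
n = 2 × (2.927 × 13.4 / 7.19)² = 2 × 29.76 = 59.52
Round up: n = 60 per group.

60 per group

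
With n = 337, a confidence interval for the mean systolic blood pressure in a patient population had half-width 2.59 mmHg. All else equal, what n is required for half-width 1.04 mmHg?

Margin of error scales as 1/√n, so n₂ = n₁·(E₁/E₂)².
n₂ = 337 × (2.59/1.04)² = 337 × 6.202 = 2090.07
Round up: n₂ = 2091.

2091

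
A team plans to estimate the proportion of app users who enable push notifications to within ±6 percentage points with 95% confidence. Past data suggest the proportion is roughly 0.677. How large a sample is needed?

For a proportion with margin E = 0.06 at 95% confidence, z = 1.960.
n = p̂(1−p̂)(z/E)² = 0.677 × 0.323 × (1.960/0.06)² = 233.35
Round up: n = 234.

n = 234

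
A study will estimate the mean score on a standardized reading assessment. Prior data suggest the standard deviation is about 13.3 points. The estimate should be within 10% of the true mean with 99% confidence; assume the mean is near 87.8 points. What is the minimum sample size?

16

For a mean, the margin of error is E = z·σ/√n, so n = (zσ/E)².
At 99% confidence, z = 2.576.
E = 10% of 87.8 = 8.78 points.
n = (2.576 × 13.3 / 8.78)² = 15.23
Round up: n = 16.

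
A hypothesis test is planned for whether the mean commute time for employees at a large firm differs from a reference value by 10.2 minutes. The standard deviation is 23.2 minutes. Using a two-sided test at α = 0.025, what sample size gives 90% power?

n = 65

For a one-sample z-test, n = ((z_{α/2} + z_β)·σ/δ)².
z_{α/2} = 2.241 (two-sided α = 0.025); z_β = 1.282 (power 90% → β = 0.1).
n = (3.523 × 23.2 / 10.2)² = 64.21
Round up: n = 65.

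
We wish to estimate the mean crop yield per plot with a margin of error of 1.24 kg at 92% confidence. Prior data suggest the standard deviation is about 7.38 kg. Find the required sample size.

For a mean, the margin of error is E = z·σ/√n, so n = (zσ/E)².
At 92% confidence, z = 1.751.
n = (1.751 × 7.38 / 1.24)² = 108.60
Round up: n = 109.

109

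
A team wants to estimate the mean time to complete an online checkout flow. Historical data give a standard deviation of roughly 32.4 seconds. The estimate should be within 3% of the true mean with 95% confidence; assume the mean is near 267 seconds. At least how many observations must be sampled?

63

For a mean, the margin of error is E = z·σ/√n, so n = (zσ/E)².
At 95% confidence, z = 1.960.
E = 3% of 267 = 8.01 seconds.
n = (1.960 × 32.4 / 8.01)² = 62.85
Round up: n = 63.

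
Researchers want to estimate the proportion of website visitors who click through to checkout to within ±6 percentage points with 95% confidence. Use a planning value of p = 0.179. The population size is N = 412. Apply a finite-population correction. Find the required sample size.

For a proportion with margin E = 0.06 at 95% confidence, z = 1.960.
n = p̂(1−p̂)(z/E)² = 0.179 × 0.821 × (1.960/0.06)² = 156.82 — call this n₀.
Finite-population correction with N = 412: n = n₀ / (1 + (n₀−1)/N) = 156.82 / 1.378 = 113.80
Round up: n = 114.

114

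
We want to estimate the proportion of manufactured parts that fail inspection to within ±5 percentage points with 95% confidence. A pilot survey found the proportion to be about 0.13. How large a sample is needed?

174

For a proportion with margin E = 0.05 at 95% confidence, z = 1.960.
n = p̂(1−p̂)(z/E)² = 0.13 × 0.87 × (1.960/0.05)² = 173.79
Round up: n = 174.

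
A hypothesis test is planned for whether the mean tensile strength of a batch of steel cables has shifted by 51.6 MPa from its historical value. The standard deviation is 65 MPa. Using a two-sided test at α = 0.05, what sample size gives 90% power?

17

For a one-sample z-test, n = ((z_{α/2} + z_β)·σ/δ)².
z_{α/2} = 1.960 (two-sided α = 0.05); z_β = 1.282 (power 90% → β = 0.1).
n = (3.242 × 65 / 51.6)² = 16.68
Round up: n = 17.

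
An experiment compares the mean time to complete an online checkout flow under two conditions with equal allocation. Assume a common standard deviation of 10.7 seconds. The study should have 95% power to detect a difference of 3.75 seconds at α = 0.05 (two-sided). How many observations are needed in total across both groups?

For two equal groups, n per group = 2·((z_{α/2} + z_β)·σ/δ)².
z_{α/2} = 1.960; z_β = 1.645 (power 95%).
n = 2 × (3.605 × 10.7 / 3.75)² = 2 × 105.81 = 211.62
Round up: n = 212 per group.
Total across both groups: 2 × 212 = 424.

424 total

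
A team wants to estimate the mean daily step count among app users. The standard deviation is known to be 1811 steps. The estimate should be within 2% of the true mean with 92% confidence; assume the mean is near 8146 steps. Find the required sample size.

379

For a mean, the margin of error is E = z·σ/√n, so n = (zσ/E)².
At 92% confidence, z = 1.751.
E = 2% of 8146 = 162.9 steps.
n = (1.751 × 1811 / 162.9)² = 378.84
Round up: n = 379.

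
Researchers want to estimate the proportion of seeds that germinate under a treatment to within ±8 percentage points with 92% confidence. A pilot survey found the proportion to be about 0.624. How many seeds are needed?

n = 113

For a proportion with margin E = 0.08 at 92% confidence, z = 1.751.
n = p̂(1−p̂)(z/E)² = 0.624 × 0.376 × (1.751/0.08)² = 112.40
Round up: n = 113.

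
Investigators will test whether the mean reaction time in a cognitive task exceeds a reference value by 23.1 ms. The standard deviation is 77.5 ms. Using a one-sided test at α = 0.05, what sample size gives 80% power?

70

For a one-sample z-test, n = ((z_α + z_β)·σ/δ)².
z_α = 1.645 (one-sided α = 0.05); z_β = 0.842 (power 80% → β = 0.2).
n = (2.487 × 77.5 / 23.1)² = 69.62
Round up: n = 70.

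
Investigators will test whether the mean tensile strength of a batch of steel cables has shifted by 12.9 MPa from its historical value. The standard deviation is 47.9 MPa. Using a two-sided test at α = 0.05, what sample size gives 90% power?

For a one-sample z-test, n = ((z_{α/2} + z_β)·σ/δ)².
z_{α/2} = 1.960 (two-sided α = 0.05); z_β = 1.282 (power 90% → β = 0.1).
n = (3.242 × 47.9 / 12.9)² = 144.92
Round up: n = 145.

n = 145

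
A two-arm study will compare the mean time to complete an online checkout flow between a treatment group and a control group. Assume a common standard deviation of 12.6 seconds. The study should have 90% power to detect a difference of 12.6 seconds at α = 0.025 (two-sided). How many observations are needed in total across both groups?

For two equal groups, n per group = 2·((z_{α/2} + z_β)·σ/δ)².
z_{α/2} = 2.241; z_β = 1.282 (power 90%).
n = 2 × (3.523 × 12.6 / 12.6)² = 2 × 12.41 = 24.82
Round up: n = 25 per group.
Total across both groups: 2 × 25 = 50.

50 total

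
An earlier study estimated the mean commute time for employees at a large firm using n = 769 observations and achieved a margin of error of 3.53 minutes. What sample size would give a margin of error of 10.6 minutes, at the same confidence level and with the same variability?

86

Margin of error scales as 1/√n, so n₂ = n₁·(E₁/E₂)².
n₂ = 769 × (3.53/10.6)² = 769 × 0.1109 = 85.28
Round up: n₂ = 86.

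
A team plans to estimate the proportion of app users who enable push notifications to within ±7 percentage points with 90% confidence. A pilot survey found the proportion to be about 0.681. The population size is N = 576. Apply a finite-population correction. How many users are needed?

For a proportion with margin E = 0.07 at 90% confidence, z = 1.645.
n = p̂(1−p̂)(z/E)² = 0.681 × 0.319 × (1.645/0.07)² = 119.97 — call this n₀.
Finite-population correction with N = 576: n = n₀ / (1 + (n₀−1)/N) = 119.97 / 1.207 = 99.40
Round up: n = 100.

100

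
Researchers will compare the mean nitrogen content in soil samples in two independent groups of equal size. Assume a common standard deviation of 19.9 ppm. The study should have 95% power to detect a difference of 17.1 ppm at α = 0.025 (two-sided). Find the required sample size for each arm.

41 per group

For two equal groups, n per group = 2·((z_{α/2} + z_β)·σ/δ)².
z_{α/2} = 2.241; z_β = 1.645 (power 95%).
n = 2 × (3.886 × 19.9 / 17.1)² = 2 × 20.45 = 40.90
Round up: n = 41 per group.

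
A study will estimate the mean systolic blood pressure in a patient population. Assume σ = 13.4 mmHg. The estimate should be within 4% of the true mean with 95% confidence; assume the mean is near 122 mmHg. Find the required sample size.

n = 29

For a mean, the margin of error is E = z·σ/√n, so n = (zσ/E)².
At 95% confidence, z = 1.960.
E = 4% of 122 = 4.88 mmHg.
n = (1.960 × 13.4 / 4.88)² = 28.97
Round up: n = 29.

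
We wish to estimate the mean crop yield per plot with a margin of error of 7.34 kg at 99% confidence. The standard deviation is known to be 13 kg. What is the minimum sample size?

n = 21

For a mean, the margin of error is E = z·σ/√n, so n = (zσ/E)².
At 99% confidence, z = 2.576.
n = (2.576 × 13 / 7.34)² = 20.82
Round up: n = 21.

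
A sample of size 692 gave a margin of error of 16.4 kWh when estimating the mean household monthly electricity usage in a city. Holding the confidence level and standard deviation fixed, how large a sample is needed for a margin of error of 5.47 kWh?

n = 6221

Margin of error scales as 1/√n, so n₂ = n₁·(E₁/E₂)².
n₂ = 692 × (16.4/5.47)² = 692 × 8.989 = 6220.39
Round up: n₂ = 6221.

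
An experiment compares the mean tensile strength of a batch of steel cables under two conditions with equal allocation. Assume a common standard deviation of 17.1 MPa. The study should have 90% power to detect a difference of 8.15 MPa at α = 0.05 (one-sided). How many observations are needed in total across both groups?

For two equal groups, n per group = 2·((z_α + z_β)·σ/δ)².
z_α = 1.645; z_β = 1.282 (power 90%).
n = 2 × (2.927 × 17.1 / 8.15)² = 2 × 37.72 = 75.44
Round up: n = 76 per group.
Total across both groups: 2 × 76 = 152.

152 total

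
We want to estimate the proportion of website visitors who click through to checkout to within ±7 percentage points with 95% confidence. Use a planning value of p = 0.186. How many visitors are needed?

For a proportion with margin E = 0.07 at 95% confidence, z = 1.960.
n = p̂(1−p̂)(z/E)² = 0.186 × 0.814 × (1.960/0.07)² = 118.70
Round up: n = 119.

119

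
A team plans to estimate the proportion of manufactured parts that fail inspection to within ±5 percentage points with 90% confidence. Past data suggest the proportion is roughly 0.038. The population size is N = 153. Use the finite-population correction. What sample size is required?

For a proportion with margin E = 0.05 at 90% confidence, z = 1.645.
n = p̂(1−p̂)(z/E)² = 0.038 × 0.962 × (1.645/0.05)² = 39.57 — call this n₀.
Finite-population correction with N = 153: n = n₀ / (1 + (n₀−1)/N) = 39.57 / 1.252 = 31.61
Round up: n = 32.

n = 32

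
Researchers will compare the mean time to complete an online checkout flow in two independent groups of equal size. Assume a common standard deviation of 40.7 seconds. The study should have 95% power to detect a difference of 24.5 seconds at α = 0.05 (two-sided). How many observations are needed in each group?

72 per group

For two equal groups, n per group = 2·((z_{α/2} + z_β)·σ/δ)².
z_{α/2} = 1.960; z_β = 1.645 (power 95%).
n = 2 × (3.605 × 40.7 / 24.5)² = 2 × 35.86 = 71.72
Round up: n = 72 per group.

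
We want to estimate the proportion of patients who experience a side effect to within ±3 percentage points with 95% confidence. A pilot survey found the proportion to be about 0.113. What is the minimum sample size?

For a proportion with margin E = 0.03 at 95% confidence, z = 1.960.
n = p̂(1−p̂)(z/E)² = 0.113 × 0.887 × (1.960/0.03)² = 427.83
Round up: n = 428.

n = 428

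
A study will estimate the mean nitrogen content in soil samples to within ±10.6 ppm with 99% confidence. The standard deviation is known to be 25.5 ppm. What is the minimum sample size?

For a mean, the margin of error is E = z·σ/√n, so n = (zσ/E)².
At 99% confidence, z = 2.576.
n = (2.576 × 25.5 / 10.6)² = 38.40
Round up: n = 39.

n = 39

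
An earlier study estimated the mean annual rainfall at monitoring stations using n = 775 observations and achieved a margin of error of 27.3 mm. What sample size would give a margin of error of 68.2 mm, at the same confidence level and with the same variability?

n = 125

Margin of error scales as 1/√n, so n₂ = n₁·(E₁/E₂)².
n₂ = 775 × (27.3/68.2)² = 775 × 0.1602 = 124.16
Round up: n₂ = 125.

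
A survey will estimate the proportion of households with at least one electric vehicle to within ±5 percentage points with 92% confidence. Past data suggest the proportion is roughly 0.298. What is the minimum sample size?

257

For a proportion with margin E = 0.05 at 92% confidence, z = 1.751.
n = p̂(1−p̂)(z/E)² = 0.298 × 0.702 × (1.751/0.05)² = 256.56
Round up: n = 257.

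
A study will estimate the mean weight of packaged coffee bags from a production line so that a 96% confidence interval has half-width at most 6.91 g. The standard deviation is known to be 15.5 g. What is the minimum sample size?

22

For a mean, the margin of error is E = z·σ/√n, so n = (zσ/E)².
At 96% confidence, z = 2.054.
n = (2.054 × 15.5 / 6.91)² = 21.23
Round up: n = 22.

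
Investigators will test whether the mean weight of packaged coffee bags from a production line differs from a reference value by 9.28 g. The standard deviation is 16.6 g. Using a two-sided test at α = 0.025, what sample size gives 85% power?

35

For a one-sample z-test, n = ((z_{α/2} + z_β)·σ/δ)².
z_{α/2} = 2.241 (two-sided α = 0.025); z_β = 1.036 (power 85% → β = 0.15).
n = (3.277 × 16.6 / 9.28)² = 34.36
Round up: n = 35.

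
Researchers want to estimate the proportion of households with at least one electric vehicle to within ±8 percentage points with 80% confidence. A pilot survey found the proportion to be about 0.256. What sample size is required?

49

For a proportion with margin E = 0.08 at 80% confidence, z = 1.282.
n = p̂(1−p̂)(z/E)² = 0.256 × 0.744 × (1.282/0.08)² = 48.91
Round up: n = 49.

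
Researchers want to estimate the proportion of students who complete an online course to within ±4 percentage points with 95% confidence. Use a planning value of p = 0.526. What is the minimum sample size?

For a proportion with margin E = 0.04 at 95% confidence, z = 1.960.
n = p̂(1−p̂)(z/E)² = 0.526 × 0.474 × (1.960/0.04)² = 598.63
Round up: n = 599.

599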